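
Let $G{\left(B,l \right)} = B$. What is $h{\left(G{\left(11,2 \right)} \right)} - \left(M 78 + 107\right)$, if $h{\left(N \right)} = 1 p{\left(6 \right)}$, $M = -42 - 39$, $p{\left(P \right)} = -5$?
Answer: $6206$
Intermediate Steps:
$M = -81$ ($M = -42 - 39 = -81$)
$h{\left(N \right)} = -5$ ($h{\left(N \right)} = 1 \left(-5\right) = -5$)
$h{\left(G{\left(11,2 \right)} \right)} - \left(M 78 + 107\right) = -5 - \left(\left(-81\right) 78 + 107\right) = -5 - \left(-6318 + 107\right) = -5 - -6211 = -5 + 6211 = 6206$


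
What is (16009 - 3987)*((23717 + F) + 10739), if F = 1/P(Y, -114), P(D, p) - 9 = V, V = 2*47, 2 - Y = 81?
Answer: 42665705318/103 ≈ 4.1423e+8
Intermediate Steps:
Y = -79 (Y = 2 - 1*81 = 2 - 81 = -79)
V = 94
P(D, p) = 103 (P(D, p) = 9 + 94 = 103)
F = 1/103 ≈ 0.0097087
(16009 - 3987)*((23717 + F) + 10739) = (16009 - 3987)*((23717 + 1/103) + 10739) = 12022*(2442852/103 + 10739) = 12022*(3548969/103) = 42665705318/103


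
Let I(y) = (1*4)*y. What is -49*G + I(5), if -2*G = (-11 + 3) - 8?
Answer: -372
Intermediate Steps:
I(y) = 4*y
G = 8 (G = -((-11 + 3) - 8)/2 = -(-8 - 8)/2 = -1/2*(-16) = 8)
-49*G + I(5) = -49*8 + 4*5 = -392 + 20 = -372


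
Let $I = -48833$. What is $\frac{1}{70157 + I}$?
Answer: $\frac{1}{21324} \approx 4.6896 \cdot 10^{-5}$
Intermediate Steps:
$\frac{1}{70157 + I} = \frac{1}{70157 - 48833} = \frac{1}{21324}$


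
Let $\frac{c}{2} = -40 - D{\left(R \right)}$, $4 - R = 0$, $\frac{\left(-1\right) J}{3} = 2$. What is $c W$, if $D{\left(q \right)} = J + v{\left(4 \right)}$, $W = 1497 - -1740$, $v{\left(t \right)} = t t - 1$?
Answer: $-317226$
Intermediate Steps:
$v{\left(t \right)} = -1 + t^{2}$ ($v{\left(t \right)} = t^{2} - 1 = -1 + t^{2}$)
$J = -6$ ($J = \left(-3\right) 2 = -6$)
$R = 4$ ($R = 4 - 0 = 4 + 0 = 4$)
$W = 3237$ ($W = 1497 + 1740 = 3237$)
$D{\left(q \right)} = 9$ ($D{\left(q \right)} = -6 - \left(1 - 4^{2}\right) = -6 + \left(-1 + 16\right) = -6 + 15 = 9$)
$c = -98$ ($c = 2 \left(-40 - 9\right) = 2 \left(-49\right) = -98$)
$c W = \left(-98\right) 3237 = -317226$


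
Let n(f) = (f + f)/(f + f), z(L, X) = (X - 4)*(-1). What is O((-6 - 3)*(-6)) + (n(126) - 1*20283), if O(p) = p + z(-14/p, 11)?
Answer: -20235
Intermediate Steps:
z(L, X) = 4 - X (z(L, X) = (-4 + X)*(-1) = 4 - X)
n(f) = 1 (n(f) = (2*f)/((2*f)) = (2*f)*(1/(2*f)) = 1)
O(p) = -7 + p (O(p) = p + (4 - 1*11) = p + (4 - 11) = p - 7 = -7 + p)
O((-6 - 3)*(-6)) + (n(126) - 1*20283) = (-7 + (-6 - 3)*(-6)) + (1 - 1*20283) = (-7 - 9*(-6)) + (1 - 20283) = (-7 + 54) - 20282 = 47 - 20282 = -20235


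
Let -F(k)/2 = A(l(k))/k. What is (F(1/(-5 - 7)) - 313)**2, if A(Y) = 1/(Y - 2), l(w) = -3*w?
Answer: 5230369/49 ≈ 1.0674e+5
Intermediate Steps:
A(Y) = 1/(-2 + Y)
F(k) = -2/(k*(-2 - 3*k)) (F(k) = -2/((-2 - 3*k)*k) = -2/(k*(-2 - 3*k)))
(F(1/(-5 - 7)) - 313)**2 = (2/((1/(-5 - 7))*(2 + 3/(-5 - 7))) - 313)**2 = (2/((1/(-12))*(2 + 3/(-12))) - 313)**2 = (2/((-1/12)*(2 + 3*(-1/12))) - 313)**2 = (2*(-12)/(2 - 1/4) - 313)**2 = (2*(-12)/(7/4) - 313)**2 = (2*(-12)*(4/7) - 313)**2 = (-96/7 - 313)**2 = (-2287/7)**2 = 5230369/49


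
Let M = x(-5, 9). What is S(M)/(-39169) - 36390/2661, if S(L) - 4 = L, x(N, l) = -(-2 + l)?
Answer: -475117309/34742903 ≈ -13.675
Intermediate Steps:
x(N, l) = 2 - l
M = -7 (M = 2 - 1*9 = 2 - 9 = -7)
S(L) = 4 + L
S(M)/(-39169) - 36390/2661 = (4 - 7)/(-39169) - 36390/2661 = -3*(-1/39169) - 36390*1/2661 = 3/39169 - 12130/887 = -475117309/34742903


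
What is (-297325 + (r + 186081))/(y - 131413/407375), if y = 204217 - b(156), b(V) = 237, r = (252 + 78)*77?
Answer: -34966625750/83096221087 ≈ -0.42080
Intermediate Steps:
r = 25410 (r = 330*77 = 25410)
y = 203980 (y = 204217 - 1*237 = 204217 - 237 = 203980)
(-297325 + (r + 186081))/(y - 131413/407375) = (-297325 + (25410 + 186081))/(203980 - 131413/407375) = (-297325 + 211491)/(203980 - 131413*1/407375) = -85834/(203980 - 131413/407375) = -85834/83096221087/407375 = -85834*407375/83096221087 = -34966625750/83096221087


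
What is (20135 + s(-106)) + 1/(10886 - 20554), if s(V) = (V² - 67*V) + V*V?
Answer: 480586611/9668 ≈ 49709.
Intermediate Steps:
s(V) = -67*V + 2*V² (s(V) = (V² - 67*V) + V² = -67*V + 2*V²)
(20135 + s(-106)) + 1/(10886 - 20554) = (20135 - 106*(-67 + 2*(-106))) + 1/(10886 - 20554) = (20135 - 106*(-67 - 212)) + 1/(-9668) = (20135 - 106*(-279)) - 1/9668 = (20135 + 29574) - 1/9668 = 49709 - 1/9668 = 480586611/9668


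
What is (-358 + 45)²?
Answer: 97969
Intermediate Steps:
(-358 + 45)² = (-313)² = 97969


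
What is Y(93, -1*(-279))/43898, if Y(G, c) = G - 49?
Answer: 22/21949 ≈ 0.0010023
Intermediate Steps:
Y(G, c) = -49 + G
Y(93, -1*(-279))/43898 = (-49 + 93)/43898 = 44*(1/43898) = 22/21949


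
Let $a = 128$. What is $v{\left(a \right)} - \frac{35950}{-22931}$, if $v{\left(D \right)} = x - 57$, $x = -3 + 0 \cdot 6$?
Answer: $- \frac{1339910}{22931} \approx -58.432$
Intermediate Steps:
$x = -3$ ($x = -3 + 0 = -3$)
$v{\left(D \right)} = -60$ ($v{\left(D \right)} = -3 - 57 = -60$)
$v{\left(a \right)} - \frac{35950}{-22931} = -60 - \frac{35950}{-22931} = -60 - - \frac{35950}{22931} = -60 + \frac{35950}{22931} = - \frac{1339910}{22931}$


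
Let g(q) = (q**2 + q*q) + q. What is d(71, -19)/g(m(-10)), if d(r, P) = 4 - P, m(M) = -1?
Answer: 23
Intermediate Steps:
g(q) = q + 2*q**2 (g(q) = (q**2 + q**2) + q = 2*q**2 + q = q + 2*q**2)
d(71, -19)/g(m(-10)) = (4 - 1*(-19))/((-(1 + 2*(-1)))) = (4 + 19)/((-(1 - 2))) = 23/((-1*(-1))) = 23/1 = 23*1 = 23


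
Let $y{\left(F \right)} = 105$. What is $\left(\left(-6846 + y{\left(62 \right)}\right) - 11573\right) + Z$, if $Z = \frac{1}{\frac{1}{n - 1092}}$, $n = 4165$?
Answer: $-15241$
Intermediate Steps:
$Z = 3073$ ($Z = \frac{1}{\frac{1}{4165 - 1092}} = \frac{1}{\frac{1}{3073}} = 3073$)
$\left(\left(-6846 + y{\left(62 \right)}\right) - 11573\right) + Z = \left(\left(-6846 + 105\right) - 11573\right) + 3073 = \left(-6741 - 11573\right) + 3073 = -18314 + 3073 = -15241$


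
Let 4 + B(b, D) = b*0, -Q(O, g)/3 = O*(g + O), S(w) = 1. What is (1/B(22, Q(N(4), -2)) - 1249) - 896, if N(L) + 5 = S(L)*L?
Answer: -8581/4 ≈ -2145.3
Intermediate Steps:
N(L) = -5 + L (N(L) = -5 + 1*L = -5 + L)
Q(O, g) = -3*O*(O + g) (Q(O, g) = -3*O*(g + O) = -3*O*(O + g))
B(b, D) = -4 (B(b, D) = -4 + b*0 = -4 + 0 = -4)
(1/B(22, Q(N(4), -2)) - 1249) - 896 = (1/(-4) - 1249) - 896 = (-¼ - 1249) - 896 = -4997/4 - 896 = -8581/4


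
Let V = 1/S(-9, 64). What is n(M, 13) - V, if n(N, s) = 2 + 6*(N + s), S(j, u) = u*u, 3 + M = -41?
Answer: -753665/4096 ≈ -184.00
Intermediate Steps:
M = -44 (M = -3 - 41 = -44)
S(j, u) = u**2
V = 1/4096 (V = 1/(64**2) = 1/4096 ≈ 0.00024414)
n(N, s) = 2 + 6*N + 6*s (n(N, s) = 2 + (6*N + 6*s) = 2 + 6*N + 6*s)
n(M, 13) - V = (2 + 6*(-44) + 6*13) - 1*1/4096 = (2 - 264 + 78) - 1/4096 = -184 - 1/4096 = -753665/4096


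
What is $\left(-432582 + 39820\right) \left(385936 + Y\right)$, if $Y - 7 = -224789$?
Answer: $-63295167348$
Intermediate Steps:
$Y = -224782$ ($Y = 7 - 224789 = -224782$)
$\left(-432582 + 39820\right) \left(385936 + Y\right) = \left(-432582 + 39820\right) \left(385936 - 224782\right) = \left(-392762\right) 161154 = -63295167348$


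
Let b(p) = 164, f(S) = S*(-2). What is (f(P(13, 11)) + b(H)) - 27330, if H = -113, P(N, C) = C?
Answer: -27188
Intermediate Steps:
f(S) = -2*S
(f(P(13, 11)) + b(H)) - 27330 = (-2*11 + 164) - 27330 = (-22 + 164) - 27330 = 142 - 27330 = -27188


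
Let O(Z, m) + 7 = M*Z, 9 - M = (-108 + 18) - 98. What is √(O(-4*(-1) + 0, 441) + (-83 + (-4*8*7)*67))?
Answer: 3*I*√1590 ≈ 119.62*I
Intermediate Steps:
M = 197 (M = 9 - ((-108 + 18) - 98) = 9 - (-90 - 98) = 9 - 1*(-188) = 9 + 188 = 197)
O(Z, m) = -7 + 197*Z
√(O(-4*(-1) + 0, 441) + (-83 + (-4*8*7)*67)) = √((-7 + 197*(-4*(-1) + 0)) + (-83 + (-4*8*7)*67)) = √((-7 + 197*(4 + 0)) + (-83 - 32*7*67)) = √((-7 + 197*4) + (-83 - 224*67)) = √((-7 + 788) + (-83 - 15008)) = √(781 - 15091) = √(-14310) = 3*I*√1590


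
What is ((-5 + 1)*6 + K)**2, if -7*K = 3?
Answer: 29241/49 ≈ 596.75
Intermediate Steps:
K = -3/7 (K = -1/7*3 = -3/7 ≈ -0.42857)
((-5 + 1)*6 + K)**2 = ((-5 + 1)*6 - 3/7)**2 = (-4*6 - 3/7)**2 = (-24 - 3/7)**2 = (-171/7)**2 = 29241/49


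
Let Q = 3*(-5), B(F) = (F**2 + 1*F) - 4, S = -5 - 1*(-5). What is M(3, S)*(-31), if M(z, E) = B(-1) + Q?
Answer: 589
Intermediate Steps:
S = 0 (S = -5 + 5 = 0)
B(F) = -4 + F + F**2 (B(F) = (F**2 + F) - 4 = (F + F**2) - 4 = -4 + F + F**2)
Q = -15
M(z, E) = -19 (M(z, E) = (-4 - 1 + (-1)**2) - 15 = (-4 - 1 + 1) - 15 = -4 - 15 = -19)
M(3, S)*(-31) = -19*(-31) = 589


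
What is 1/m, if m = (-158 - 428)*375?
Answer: -1/219750 ≈ -4.5506e-6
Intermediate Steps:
m = -219750 (m = -586*375 = -219750)
1/m = 1/(-219750) = -1/219750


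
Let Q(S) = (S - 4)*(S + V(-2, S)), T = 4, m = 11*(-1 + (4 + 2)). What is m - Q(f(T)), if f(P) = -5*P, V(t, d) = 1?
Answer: -401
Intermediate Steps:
m = 55 (m = 11*(-1 + 6) = 11*5 = 55)
Q(S) = (1 + S)*(-4 + S) (Q(S) = (S - 4)*(S + 1) = (-4 + S)*(1 + S) = (1 + S)*(-4 + S))
m - Q(f(T)) = 55 - (-4 + (-5*4)² - (-15)*4) = 55 - (-4 + (-20)² - 3*(-20)) = 55 - (-4 + 400 + 60) = 55 - 1*456 = 55 - 456 = -401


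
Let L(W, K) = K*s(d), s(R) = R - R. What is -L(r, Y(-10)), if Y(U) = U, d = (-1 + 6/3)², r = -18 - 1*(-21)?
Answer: 0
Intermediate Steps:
r = 3 (r = -18 + 21 = 3)
d = 1 (d = (-1 + 6*(⅓))² = (-1 + 2)² = 1² = 1)
s(R) = 0
L(W, K) = 0 (L(W, K) = K*0 = 0)
-L(r, Y(-10)) = -1*0 = 0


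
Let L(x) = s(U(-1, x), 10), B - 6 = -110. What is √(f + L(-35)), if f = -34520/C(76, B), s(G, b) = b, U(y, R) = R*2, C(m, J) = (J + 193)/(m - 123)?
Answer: 3*√16052930/89 ≈ 135.05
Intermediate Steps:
B = -104 (B = 6 - 110 = -104)
C(m, J) = (193 + J)/(-123 + m)
U(y, R) = 2*R
L(x) = 10
f = 1622440/89 (f = -34520*(-123 + 76)/(193 - 104) = -34520/(89/(-47)) = -34520/((-1/47*89)) = -34520/(-89/47) = -34520*(-47/89) = 1622440/89 ≈ 18230.)
√(f + L(-35)) = √(1622440/89 + 10) = √(1623330/89) = 3*√16052930/89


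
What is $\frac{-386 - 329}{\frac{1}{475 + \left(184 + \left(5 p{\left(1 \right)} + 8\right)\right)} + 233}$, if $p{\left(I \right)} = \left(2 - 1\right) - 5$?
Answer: $- \frac{462605}{150752} \approx -3.0686$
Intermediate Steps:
$p{\left(I \right)} = -4$ ($p{\left(I \right)} = 1 - 5 = -4$)
$\frac{-386 - 329}{\frac{1}{475 + \left(184 + \left(5 p{\left(1 \right)} + 8\right)\right)} + 233} = \frac{-386 - 329}{\frac{1}{475 + \left(184 + \left(5 \left(-4\right) + 8\right)\right)} + 233} = - \frac{715}{\frac{1}{475 + \left(184 + \left(-20 + 8\right)\right)} + 233} = - \frac{715}{\frac{1}{475 + \left(184 - 12\right)} + 233} = - \frac{715}{\frac{1}{475 + 172} + 233} = - \frac{715}{\frac{1}{647} + 233} = - \frac{715}{\frac{150752}{647}} = \left(-715\right) \frac{647}{150752} = - \frac{462605}{150752}$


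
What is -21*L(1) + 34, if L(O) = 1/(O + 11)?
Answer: 129/4 ≈ 32.250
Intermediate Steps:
L(O) = 1/(11 + O)
-21*L(1) + 34 = -21/(11 + 1) + 34 = -21/12 + 34 = -21*1/12 + 34 = -7/4 + 34 = 129/4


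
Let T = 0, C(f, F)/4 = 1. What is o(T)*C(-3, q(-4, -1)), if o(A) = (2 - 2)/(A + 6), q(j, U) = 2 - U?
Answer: 0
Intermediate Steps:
C(f, F) = 4 (C(f, F) = 4*1 = 4)
o(A) = 0 (o(A) = 0/(6 + A) = 0)
o(T)*C(-3, q(-4, -1)) = 0*4 = 0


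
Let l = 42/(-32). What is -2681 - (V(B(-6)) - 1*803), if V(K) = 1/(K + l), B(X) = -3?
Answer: -129566/69 ≈ -1877.8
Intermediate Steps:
l = -21/16 (l = 42*(-1/32) = -21/16 ≈ -1.3125)
V(K) = 1/(-21/16 + K) (V(K) = 1/(K - 21/16) = 1/(-21/16 + K))
-2681 - (V(B(-6)) - 1*803) = -2681 - (16/(-21 + 16*(-3)) - 1*803) = -2681 - (16/(-21 - 48) - 803) = -2681 - (16/(-69) - 803) = -2681 - (16*(-1/69) - 803) = -2681 - (-16/69 - 803) = -2681 - 1*(-55423/69) = -2681 + 55423/69 = -129566/69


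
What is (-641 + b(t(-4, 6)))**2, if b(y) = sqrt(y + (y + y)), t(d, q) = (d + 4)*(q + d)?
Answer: 410881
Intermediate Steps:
t(d, q) = (4 + d)*(d + q)
b(y) = sqrt(3)*sqrt(y) (b(y) = sqrt(y + 2*y) = sqrt(3*y) = sqrt(3)*sqrt(y))
(-641 + b(t(-4, 6)))**2 = (-641 + sqrt(3)*sqrt((-4)**2 + 4*(-4) + 4*6 - 4*6))**2 = (-641 + sqrt(3)*sqrt(16 - 16 + 24 - 24))**2 = (-641 + sqrt(3)*sqrt(0))**2 = (-641 + sqrt(3)*0)**2 = (-641 + 0)**2 = (-641)**2 = 410881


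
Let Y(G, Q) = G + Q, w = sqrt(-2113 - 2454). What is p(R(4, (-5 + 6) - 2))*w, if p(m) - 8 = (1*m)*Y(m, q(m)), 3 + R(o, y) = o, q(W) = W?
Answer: 10*I*sqrt(4567) ≈ 675.8*I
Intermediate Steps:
R(o, y) = -3 + o
w = I*sqrt(4567) (w = sqrt(-4567) = I*sqrt(4567) ≈ 67.58*I)
p(m) = 8 + 2*m**2 (p(m) = 8 + (1*m)*(m + m) = 8 + m*(2*m) = 8 + 2*m**2)
p(R(4, (-5 + 6) - 2))*w = (8 + 2*(-3 + 4)**2)*(I*sqrt(4567)) = (8 + 2*1**2)*(I*sqrt(4567)) = (8 + 2*1)*(I*sqrt(4567)) = (8 + 2)*(I*sqrt(4567)) = 10*(I*sqrt(4567)) = 10*I*sqrt(4567)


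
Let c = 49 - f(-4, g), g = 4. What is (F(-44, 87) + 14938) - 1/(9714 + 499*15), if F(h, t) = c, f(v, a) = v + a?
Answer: 257761412/17199 ≈ 14987.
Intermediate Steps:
f(v, a) = a + v
c = 49 (c = 49 - (4 - 4) = 49 - 1*0 = 49 + 0 = 49)
F(h, t) = 49
(F(-44, 87) + 14938) - 1/(9714 + 499*15) = (49 + 14938) - 1/(9714 + 499*15) = 14987 - 1/(9714 + 7485) = 14987 - 1/17199 = 257761412/17199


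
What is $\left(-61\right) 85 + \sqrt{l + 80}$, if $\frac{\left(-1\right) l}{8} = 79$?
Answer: $-5185 + 2 i \sqrt{138} \approx -5185.0 + 23.495 i$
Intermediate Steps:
$l = -632$ ($l = \left(-8\right) 79 = -632$)
$\left(-61\right) 85 + \sqrt{l + 80} = \left(-61\right) 85 + \sqrt{-632 + 80} = -5185 + \sqrt{-552} = -5185 + 2 i \sqrt{138}$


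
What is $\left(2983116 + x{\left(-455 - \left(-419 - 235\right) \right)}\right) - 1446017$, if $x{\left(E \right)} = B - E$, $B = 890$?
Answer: $1537790$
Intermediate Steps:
$x{\left(E \right)} = 890 - E$
$\left(2983116 + x{\left(-455 - \left(-419 - 235\right) \right)}\right) - 1446017 = \left(2983116 + \left(890 - \left(-455 - \left(-419 - 235\right)\right)\right)\right) - 1446017 = \left(2983116 + \left(890 - \left(-455 - -654\right)\right)\right) - 1446017 = \left(2983116 + \left(890 - \left(-455 + 654\right)\right)\right) - 1446017 = \left(2983116 + \left(890 - 199\right)\right) - 1446017 = \left(2983116 + 691\right) - 1446017 = 2983807 - 1446017 = 1537790$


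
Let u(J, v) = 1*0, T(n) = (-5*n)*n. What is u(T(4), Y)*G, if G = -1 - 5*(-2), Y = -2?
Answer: 0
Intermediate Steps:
T(n) = -5*n²
u(J, v) = 0
G = 9 (G = -1 + 10 = 9)
u(T(4), Y)*G = 0*9 = 0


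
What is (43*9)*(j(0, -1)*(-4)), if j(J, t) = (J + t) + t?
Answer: 3096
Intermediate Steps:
j(J, t) = J + 2*t
(43*9)*(j(0, -1)*(-4)) = (43*9)*((0 + 2*(-1))*(-4)) = 387*((0 - 2)*(-4)) = 387*(-2*(-4)) = 387*8 = 3096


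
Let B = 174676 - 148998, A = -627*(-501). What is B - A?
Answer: -288449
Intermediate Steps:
A = 314127
B = 25678
B - A = 25678 - 1*314127 = 25678 - 314127 = -288449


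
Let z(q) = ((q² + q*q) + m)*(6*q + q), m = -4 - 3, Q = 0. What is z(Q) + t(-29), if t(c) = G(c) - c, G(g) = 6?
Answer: 35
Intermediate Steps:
m = -7
z(q) = 7*q*(-7 + 2*q²) (z(q) = ((q² + q*q) - 7)*(6*q + q) = ((q² + q²) - 7)*(7*q) = (2*q² - 7)*(7*q) = (-7 + 2*q²)*(7*q) = 7*q*(-7 + 2*q²))
t(c) = 6 - c
z(Q) + t(-29) = (-49*0 + 14*0³) + (6 - 1*(-29)) = (0 + 14*0) + (6 + 29) = (0 + 0) + 35 = 0 + 35 = 35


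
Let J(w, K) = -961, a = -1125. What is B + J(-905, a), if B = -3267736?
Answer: -3268697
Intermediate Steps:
B + J(-905, a) = -3267736 - 961 = -3268697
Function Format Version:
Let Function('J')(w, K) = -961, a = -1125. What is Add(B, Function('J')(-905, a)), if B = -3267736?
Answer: -3268697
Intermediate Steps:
Add(B, Function('J')(-905, a)) = Add(-3267736, -961) = -3268697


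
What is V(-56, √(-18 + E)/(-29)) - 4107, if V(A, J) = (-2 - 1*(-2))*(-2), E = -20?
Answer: -4107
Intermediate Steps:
V(A, J) = 0 (V(A, J) = (-2 + 2)*(-2) = 0*(-2) = 0)
V(-56, √(-18 + E)/(-29)) - 4107 = 0 - 4107 = -4107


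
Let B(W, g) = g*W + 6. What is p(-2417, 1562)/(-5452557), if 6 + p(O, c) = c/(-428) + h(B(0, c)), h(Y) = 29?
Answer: -4141/1166847198 ≈ -3.5489e-6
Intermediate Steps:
B(W, g) = 6 + W*g (B(W, g) = W*g + 6 = 6 + W*g)
p(O, c) = 23 - c/428 (p(O, c) = -6 + (c/(-428) + 29) = -6 + (-c/428 + 29) = -6 + (29 - c/428) = 23 - c/428)
p(-2417, 1562)/(-5452557) = (23 - 1/428*1562)/(-5452557) = (23 - 781/214)*(-1/5452557) = (4141/214)*(-1/5452557) = -4141/1166847198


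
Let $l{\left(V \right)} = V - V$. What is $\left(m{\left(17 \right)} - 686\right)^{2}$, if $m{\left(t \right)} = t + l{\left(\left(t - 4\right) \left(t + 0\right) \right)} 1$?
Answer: $447561$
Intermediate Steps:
$l{\left(V \right)} = 0$
$m{\left(t \right)} = t$ ($m{\left(t \right)} = t + 0 \cdot 1 = t + 0 = t$)
$\left(m{\left(17 \right)} - 686\right)^{2} = \left(17 - 686\right)^{2} = \left(-669\right)^{2} = 447561$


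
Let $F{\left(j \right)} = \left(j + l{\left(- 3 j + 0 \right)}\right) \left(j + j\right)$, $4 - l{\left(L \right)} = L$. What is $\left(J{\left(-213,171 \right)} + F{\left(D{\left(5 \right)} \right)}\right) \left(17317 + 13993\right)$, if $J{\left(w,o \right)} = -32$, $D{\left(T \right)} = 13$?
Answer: $44585440$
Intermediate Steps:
$l{\left(L \right)} = 4 - L$
$F{\left(j \right)} = 2 j \left(4 + 4 j\right)$ ($F{\left(j \right)} = \left(j - \left(-4 - 3 j\right)\right) \left(j + j\right) = \left(j - \left(-4 - 3 j\right)\right) 2 j = \left(j + \left(4 + 3 j\right)\right) 2 j = \left(4 + 4 j\right) 2 j = 2 j \left(4 + 4 j\right)$)
$\left(J{\left(-213,171 \right)} + F{\left(D{\left(5 \right)} \right)}\right) \left(17317 + 13993\right) = \left(-32 + 8 \cdot 13 \left(1 + 13\right)\right) \left(17317 + 13993\right) = \left(-32 + 8 \cdot 13 \cdot 14\right) 31310 = \left(-32 + 1456\right) 31310 = 1424 \cdot 31310 = 44585440$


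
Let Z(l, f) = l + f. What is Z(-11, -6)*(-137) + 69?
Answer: 2398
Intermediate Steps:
Z(l, f) = f + l
Z(-11, -6)*(-137) + 69 = (-6 - 11)*(-137) + 69 = -17*(-137) + 69 = 2329 + 69 = 2398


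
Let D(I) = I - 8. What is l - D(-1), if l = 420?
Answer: 429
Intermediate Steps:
D(I) = -8 + I
l - D(-1) = 420 - (-8 - 1) = 420 - 1*(-9) = 420 + 9 = 429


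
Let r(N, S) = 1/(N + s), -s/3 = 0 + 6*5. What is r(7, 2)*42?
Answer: -42/83 ≈ -0.50602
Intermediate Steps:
s = -90 (s = -3*(0 + 6*5) = -3*(0 + 30) = -3*30 = -90)
r(N, S) = 1/(-90 + N) (r(N, S) = 1/(N - 90) = 1/(-90 + N))
r(7, 2)*42 = 42/(-90 + 7) = 42/(-83) = -1/83*42 = -42/83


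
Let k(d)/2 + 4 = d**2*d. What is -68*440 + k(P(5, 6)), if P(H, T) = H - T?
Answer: -29930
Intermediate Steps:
k(d) = -8 + 2*d**3 (k(d) = -8 + 2*(d**2*d) = -8 + 2*d**3)
-68*440 + k(P(5, 6)) = -68*440 + (-8 + 2*(5 - 1*6)**3) = -29920 + (-8 + 2*(5 - 6)**3) = -29920 + (-8 + 2*(-1)**3) = -29920 + (-8 + 2*(-1)) = -29920 + (-8 - 2) = -29920 - 10 = -29930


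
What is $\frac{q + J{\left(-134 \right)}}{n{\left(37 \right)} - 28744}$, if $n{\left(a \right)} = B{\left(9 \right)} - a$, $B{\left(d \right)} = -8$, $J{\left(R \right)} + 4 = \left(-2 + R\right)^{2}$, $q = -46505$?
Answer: $\frac{28013}{28789} \approx 0.97305$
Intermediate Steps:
$J{\left(R \right)} = -4 + \left(-2 + R\right)^{2}$
$n{\left(a \right)} = -8 - a$
$\frac{q + J{\left(-134 \right)}}{n{\left(37 \right)} - 28744} = \frac{-46505 - 134 \left(-4 - 134\right)}{\left(-8 - 37\right) - 28744} = \frac{-46505 - -18492}{\left(-8 - 37\right) - 28744} = \frac{-46505 + 18492}{-45 - 28744} = - \frac{28013}{-28789} = \left(-28013\right) \left(- \frac{1}{28789}\right) = \frac{28013}{28789}$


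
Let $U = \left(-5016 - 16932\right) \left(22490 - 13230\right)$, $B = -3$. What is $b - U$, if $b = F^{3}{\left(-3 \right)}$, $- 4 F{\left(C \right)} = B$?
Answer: $\frac{13007262747}{64} \approx 2.0324 \cdot 10^{8}$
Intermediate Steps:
$F{\left(C \right)} = \frac{3}{4}$ ($F{\left(C \right)} = \left(- \frac{1}{4}\right) \left(-3\right) = \frac{3}{4}$)
$U = -203238480$ ($U = \left(-21948\right) 9260 = -203238480$)
$b = \frac{27}{64}$ ($b = \left(\frac{3}{4}\right)^{3} = \frac{27}{64} \approx 0.42188$)
$b - U = \frac{27}{64} - -203238480 = \frac{27}{64} + 203238480 = \frac{13007262747}{64}$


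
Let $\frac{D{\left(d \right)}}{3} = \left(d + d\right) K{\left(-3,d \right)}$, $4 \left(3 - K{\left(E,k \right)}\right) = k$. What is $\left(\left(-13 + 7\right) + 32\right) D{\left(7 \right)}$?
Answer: $1365$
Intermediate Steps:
$K{\left(E,k \right)} = 3 - \frac{k}{4}$
$D{\left(d \right)} = 6 d \left(3 - \frac{d}{4}\right)$ ($D{\left(d \right)} = 3 \left(d + d\right) \left(3 - \frac{d}{4}\right) = 3 \cdot 2 d \left(3 - \frac{d}{4}\right) = 6 d \left(3 - \frac{d}{4}\right)$)
$\left(\left(-13 + 7\right) + 32\right) D{\left(7 \right)} = \left(\left(-13 + 7\right) + 32\right) \frac{3}{2} \cdot 7 \left(12 - 7\right) = \left(-6 + 32\right) \frac{3}{2} \cdot 7 \left(12 - 7\right) = 26 \cdot \frac{3}{2} \cdot 7 \cdot 5 = 26 \cdot \frac{105}{2} = 1365$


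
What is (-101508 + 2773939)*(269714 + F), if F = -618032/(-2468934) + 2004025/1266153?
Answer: 375541002104226746446349/521008031817 ≈ 7.2080e+11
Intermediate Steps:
F = 955054755041/521008031817 (F = -618032*(-1/2468934) + 2004025*(1/1266153) = 309016/1234467 + 2004025/1266153 = 955054755041/521008031817 ≈ 1.8331)
(-101508 + 2773939)*(269714 + F) = (-101508 + 2773939)*(269714 + 955054755041/521008031817) = 2672431*(140524115348245379/521008031817) = 375541002104226746446349/521008031817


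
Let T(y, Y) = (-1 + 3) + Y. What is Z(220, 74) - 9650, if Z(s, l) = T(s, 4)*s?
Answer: -8330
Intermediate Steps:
T(y, Y) = 2 + Y
Z(s, l) = 6*s (Z(s, l) = (2 + 4)*s = 6*s)
Z(220, 74) - 9650 = 6*220 - 9650 = 1320 - 9650 = -8330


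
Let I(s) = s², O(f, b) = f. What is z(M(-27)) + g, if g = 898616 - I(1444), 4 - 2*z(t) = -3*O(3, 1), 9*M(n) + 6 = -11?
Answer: -2373027/2 ≈ -1.1865e+6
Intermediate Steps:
M(n) = -17/9 (M(n) = -⅔ + (⅑)*(-11) = -⅔ - 11/9 = -17/9)
z(t) = 13/2 (z(t) = 2 - (-3)*3/2 = 2 - ½*(-9) = 2 + 9/2 = 13/2)
g = -1186520 (g = 898616 - 1*1444² = 898616 - 1*2085136 = 898616 - 2085136 = -1186520)
z(M(-27)) + g = 13/2 - 1186520 = -2373027/2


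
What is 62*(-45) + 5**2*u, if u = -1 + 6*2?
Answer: -2515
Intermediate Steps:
u = 11 (u = -1 + 12 = 11)
62*(-45) + 5**2*u = 62*(-45) + 5**2*11 = -2790 + 25*11 = -2790 + 275 = -2515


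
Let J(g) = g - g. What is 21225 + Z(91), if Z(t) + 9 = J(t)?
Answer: 21216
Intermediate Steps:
J(g) = 0
Z(t) = -9 (Z(t) = -9 + 0 = -9)
21225 + Z(91) = 21225 - 9 = 21216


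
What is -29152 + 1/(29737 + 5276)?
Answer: -1020698975/35013 ≈ -29152.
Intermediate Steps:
-29152 + 1/(29737 + 5276) = -29152 + 1/35013 = -1020698975/35013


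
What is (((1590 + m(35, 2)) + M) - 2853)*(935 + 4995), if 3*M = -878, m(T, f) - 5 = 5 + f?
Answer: -27461830/3 ≈ -9.1539e+6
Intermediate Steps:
m(T, f) = 10 + f (m(T, f) = 5 + (5 + f) = 10 + f)
M = -878/3 (M = (1/3)*(-878) = -878/3 ≈ -292.67)
(((1590 + m(35, 2)) + M) - 2853)*(935 + 4995) = (((1590 + (10 + 2)) - 878/3) - 2853)*(935 + 4995) = (((1590 + 12) - 878/3) - 2853)*5930 = ((1602 - 878/3) - 2853)*5930 = (3928/3 - 2853)*5930 = -4631/3*5930 = -27461830/3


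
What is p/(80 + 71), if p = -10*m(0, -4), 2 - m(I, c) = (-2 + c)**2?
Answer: 340/151 ≈ 2.2517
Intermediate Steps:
m(I, c) = 2 - (-2 + c)**2
p = 340 (p = -10*(2 - (-2 - 4)**2) = -10*(2 - 1*(-6)**2) = -10*(2 - 1*36) = -10*(2 - 36) = -10*(-34) = 340)
p/(80 + 71) = 340/(80 + 71) = 340/151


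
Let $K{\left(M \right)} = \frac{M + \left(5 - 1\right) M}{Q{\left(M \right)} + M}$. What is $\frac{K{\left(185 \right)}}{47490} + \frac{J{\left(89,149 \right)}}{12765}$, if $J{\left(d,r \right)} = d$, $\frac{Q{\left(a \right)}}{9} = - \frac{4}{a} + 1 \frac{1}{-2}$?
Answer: $\frac{3181540602}{449356419145} \approx 0.0070802$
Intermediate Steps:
$Q{\left(a \right)} = - \frac{9}{2} - \frac{36}{a}$ ($Q{\left(a \right)} = 9 \left(- \frac{4}{a} + 1 \frac{1}{-2}\right) = 9 \left(- \frac{4}{a} + 1 \left(- \frac{1}{2}\right)\right) = 9 \left(- \frac{4}{a} - \frac{1}{2}\right) = 9 \left(- \frac{1}{2} - \frac{4}{a}\right) = - \frac{9}{2} - \frac{36}{a}$)
$K{\left(M \right)} = \frac{5 M}{- \frac{9}{2} + M - \frac{36}{M}}$ ($K{\left(M \right)} = \frac{M + \left(5 - 1\right) M}{\left(- \frac{9}{2} - \frac{36}{M}\right) + M} = \frac{M + 4 M}{- \frac{9}{2} + M - \frac{36}{M}} = \frac{5 M}{- \frac{9}{2} + M - \frac{36}{M}}$)
$\frac{K{\left(185 \right)}}{47490} + \frac{J{\left(89,149 \right)}}{12765} = \frac{\left(-10\right) 185^{2} \frac{1}{72 - 185 \left(-9 + 2 \cdot 185\right)}}{47490} + \frac{89}{12765} = \left(-10\right) 34225 \frac{1}{72 - 185 \left(-9 + 370\right)} \frac{1}{47490} + 89 \cdot \frac{1}{12765} = \left(-10\right) 34225 \frac{1}{72 - 185 \cdot 361} \cdot \frac{1}{47490} + \frac{89}{12765} = \left(-10\right) 34225 \frac{1}{72 - 66785} \cdot \frac{1}{47490} + \frac{89}{12765} = \left(-10\right) 34225 \frac{1}{-66713} \cdot \frac{1}{47490} + \frac{89}{12765} = \left(-10\right) 34225 \left(- \frac{1}{66713}\right) \frac{1}{47490} + \frac{89}{12765} = \frac{342250}{66713} \cdot \frac{1}{47490} + \frac{89}{12765} = \frac{34225}{316820037} + \frac{89}{12765} = \frac{3181540602}{449356419145}$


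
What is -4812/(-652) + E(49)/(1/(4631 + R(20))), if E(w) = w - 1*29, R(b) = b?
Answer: 15163463/163 ≈ 93027.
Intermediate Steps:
E(w) = -29 + w (E(w) = w - 29 = -29 + w)
-4812/(-652) + E(49)/(1/(4631 + R(20))) = -4812/(-652) + (-29 + 49)/(1/(4631 + 20)) = -4812*(-1/652) + 20/(1/4651) = 1203/163 + 20/(1/4651) = 1203/163 + 20*4651 = 1203/163 + 93020 = 15163463/163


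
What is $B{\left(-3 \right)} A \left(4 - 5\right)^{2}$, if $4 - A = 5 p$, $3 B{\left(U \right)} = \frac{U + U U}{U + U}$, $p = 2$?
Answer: $2$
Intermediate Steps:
$B{\left(U \right)} = \frac{U + U^{2}}{6 U}$ ($B{\left(U \right)} = \frac{\left(U + U U\right) \frac{1}{U + U}}{3} = \frac{\left(U + U^{2}\right) \frac{1}{2 U}}{3} = \frac{\frac{1}{2} \frac{1}{U} \left(U + U^{2}\right)}{3} = \frac{U + U^{2}}{6 U}$)
$A = -6$ ($A = 4 - 5 \cdot 2 = 4 - 10 = -6$)
$B{\left(-3 \right)} A \left(4 - 5\right)^{2} = \left(\frac{1}{6} + \frac{1}{6} \left(-3\right)\right) \left(-6\right) \left(4 - 5\right)^{2} = \left(\frac{1}{6} - \frac{1}{2}\right) \left(-6\right) \left(-1\right)^{2} = \left(- \frac{1}{3}\right) \left(-6\right) 1 = 2 \cdot 1 = 2$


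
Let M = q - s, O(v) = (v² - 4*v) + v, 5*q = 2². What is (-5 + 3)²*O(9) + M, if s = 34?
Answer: 914/5 ≈ 182.80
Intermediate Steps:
q = ⅘ (q = (⅕)*2² = (⅕)*4 = ⅘ ≈ 0.80000)
O(v) = v² - 3*v
M = -166/5 (M = ⅘ - 1*34 = ⅘ - 34 = -166/5 ≈ -33.200)
(-5 + 3)²*O(9) + M = (-5 + 3)²*(9*(-3 + 9)) - 166/5 = (-2)²*(9*6) - 166/5 = 4*54 - 166/5 = 216 - 166/5 = 914/5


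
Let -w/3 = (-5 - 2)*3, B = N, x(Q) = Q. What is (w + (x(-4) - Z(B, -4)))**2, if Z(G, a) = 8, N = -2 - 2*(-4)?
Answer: 2601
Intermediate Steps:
N = 6 (N = -2 + 8 = 6)
B = 6
w = 63 (w = -3*(-5 - 2)*3 = -(-21)*3 = -3*(-21) = 63)
(w + (x(-4) - Z(B, -4)))**2 = (63 + (-4 - 1*8))**2 = (63 + (-4 - 8))**2 = (63 - 12)**2 = 51**2 = 2601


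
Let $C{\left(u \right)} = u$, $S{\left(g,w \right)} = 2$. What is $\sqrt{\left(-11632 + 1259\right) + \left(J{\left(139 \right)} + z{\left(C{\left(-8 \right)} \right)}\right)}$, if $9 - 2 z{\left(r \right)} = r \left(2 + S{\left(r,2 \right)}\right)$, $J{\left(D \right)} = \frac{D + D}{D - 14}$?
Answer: $\frac{i \sqrt{25875690}}{50} \approx 101.74 i$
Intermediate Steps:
$J{\left(D \right)} = \frac{2 D}{-14 + D}$
$z{\left(r \right)} = \frac{9}{2} - 2 r$ ($z{\left(r \right)} = \frac{9}{2} - \frac{r \left(2 + 2\right)}{2} = \frac{9}{2} - \frac{r 4}{2} = \frac{9}{2} - \frac{4 r}{2} = \frac{9}{2} - 2 r$)
$\sqrt{\left(-11632 + 1259\right) + \left(J{\left(139 \right)} + z{\left(C{\left(-8 \right)} \right)}\right)} = \sqrt{\left(-11632 + 1259\right) + \left(2 \cdot 139 \frac{1}{-14 + 139} + \left(\frac{9}{2} - -16\right)\right)} = \sqrt{-10373 + \left(2 \cdot 139 \cdot \frac{1}{125} + \left(\frac{9}{2} + 16\right)\right)} = \sqrt{-10373 + \left(2 \cdot 139 \cdot \frac{1}{125} + \frac{41}{2}\right)} = \sqrt{-10373 + \left(\frac{278}{125} + \frac{41}{2}\right)} = \sqrt{-10373 + \frac{5681}{250}} = \sqrt{- \frac{2587569}{250}} = \frac{i \sqrt{25875690}}{50}$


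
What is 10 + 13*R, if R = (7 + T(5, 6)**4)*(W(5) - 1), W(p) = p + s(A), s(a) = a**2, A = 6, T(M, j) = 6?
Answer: 677570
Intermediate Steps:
W(p) = 36 + p (W(p) = p + 6**2 = p + 36 = 36 + p)
R = 52120 (R = (7 + 6**4)*((36 + 5) - 1) = (7 + 1296)*(41 - 1) = 1303*40 = 52120)
10 + 13*R = 10 + 13*52120 = 10 + 677560 = 677570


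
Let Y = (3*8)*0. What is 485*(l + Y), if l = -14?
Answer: -6790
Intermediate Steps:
Y = 0 (Y = 24*0 = 0)
485*(l + Y) = 485*(-14 + 0) = 485*(-14) = -6790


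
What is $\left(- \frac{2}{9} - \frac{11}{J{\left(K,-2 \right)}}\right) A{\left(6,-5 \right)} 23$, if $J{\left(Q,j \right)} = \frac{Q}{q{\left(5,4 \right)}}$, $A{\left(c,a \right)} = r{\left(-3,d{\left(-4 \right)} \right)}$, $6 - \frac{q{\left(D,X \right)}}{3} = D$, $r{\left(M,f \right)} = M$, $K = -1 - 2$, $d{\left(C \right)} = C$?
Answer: $- \frac{2231}{3} \approx -743.67$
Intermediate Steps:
$K = -3$ ($K = -1 - 2 = -3$)
$q{\left(D,X \right)} = 18 - 3 D$
$A{\left(c,a \right)} = -3$
$J{\left(Q,j \right)} = \frac{Q}{3}$ ($J{\left(Q,j \right)} = \frac{Q}{18 - 15} = \frac{Q}{3}$)
$\left(- \frac{2}{9} - \frac{11}{J{\left(K,-2 \right)}}\right) A{\left(6,-5 \right)} 23 = \left(- \frac{2}{9} - \frac{11}{\frac{1}{3} \left(-3\right)}\right) \left(-3\right) 23 = \left(\left(-2\right) \frac{1}{9} - \frac{11}{-1}\right) \left(-3\right) 23 = \left(- \frac{2}{9} - -11\right) \left(-3\right) 23 = \left(- \frac{2}{9} + 11\right) \left(-3\right) 23 = \frac{97}{9} \left(-3\right) 23 = \left(- \frac{97}{3}\right) 23 = - \frac{2231}{3}$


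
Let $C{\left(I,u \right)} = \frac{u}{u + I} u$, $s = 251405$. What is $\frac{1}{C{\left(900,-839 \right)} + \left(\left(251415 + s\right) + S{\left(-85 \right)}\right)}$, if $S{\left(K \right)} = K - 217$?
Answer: $\frac{61}{31357519} \approx 1.9453 \cdot 10^{-6}$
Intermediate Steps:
$S{\left(K \right)} = -217 + K$ ($S{\left(K \right)} = K - 217 = -217 + K$)
$C{\left(I,u \right)} = \frac{u^{2}}{I + u}$ ($C{\left(I,u \right)} = \frac{u}{I + u} u = \frac{u^{2}}{I + u}$)
$\frac{1}{C{\left(900,-839 \right)} + \left(\left(251415 + s\right) + S{\left(-85 \right)}\right)} = \frac{1}{\frac{\left(-839\right)^{2}}{900 - 839} + \left(\left(251415 + 251405\right) - 302\right)} = \frac{1}{\frac{703921}{61} + \left(502820 - 302\right)} = \frac{1}{703921 \cdot \frac{1}{61} + 502518} = \frac{1}{\frac{703921}{61} + 502518} = \frac{1}{\frac{31357519}{61}} = \frac{61}{31357519}$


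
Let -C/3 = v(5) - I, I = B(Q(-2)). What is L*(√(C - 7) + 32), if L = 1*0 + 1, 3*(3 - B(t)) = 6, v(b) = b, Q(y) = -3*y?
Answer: 32 + I*√19 ≈ 32.0 + 4.3589*I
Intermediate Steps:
B(t) = 1 (B(t) = 3 - ⅓*6 = 3 - 2 = 1)
L = 1 (L = 0 + 1 = 1)
I = 1
C = -12 (C = -3*(5 - 1*1) = -3*(5 - 1) = -3*4 = -12)
L*(√(C - 7) + 32) = 1*(√(-12 - 7) + 32) = 1*(√(-19) + 32) = 1*(I*√19 + 32) = 1*(32 + I*√19) = 32 + I*√19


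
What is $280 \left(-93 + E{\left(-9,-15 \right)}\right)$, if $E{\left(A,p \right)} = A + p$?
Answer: $-32760$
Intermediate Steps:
$280 \left(-93 + E{\left(-9,-15 \right)}\right) = 280 \left(-93 - 24\right) = 280 \left(-117\right) = -32760$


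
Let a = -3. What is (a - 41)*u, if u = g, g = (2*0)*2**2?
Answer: 0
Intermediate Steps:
g = 0 (g = 0*4 = 0)
u = 0
(a - 41)*u = (-3 - 41)*0 = -44*0 = 0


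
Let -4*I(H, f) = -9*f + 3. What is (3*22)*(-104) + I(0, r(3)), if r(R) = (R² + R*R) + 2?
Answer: -27279/4 ≈ -6819.8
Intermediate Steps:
r(R) = 2 + 2*R² (r(R) = (R² + R²) + 2 = 2*R² + 2 = 2 + 2*R²)
I(H, f) = -¾ + 9*f/4 (I(H, f) = -(-9*f + 3)/4 = -(3 - 9*f)/4 = -¾ + 9*f/4)
(3*22)*(-104) + I(0, r(3)) = (3*22)*(-104) + (-¾ + 9*(2 + 2*3²)/4) = 66*(-104) + (-¾ + 9*(2 + 2*9)/4) = -6864 + (-¾ + 9*(2 + 18)/4) = -6864 + (-¾ + (9/4)*20) = -6864 + (-¾ + 45) = -6864 + 177/4 = -27279/4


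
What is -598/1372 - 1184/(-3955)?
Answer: -52903/387590 ≈ -0.13649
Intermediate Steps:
-598/1372 - 1184/(-3955) = -598*1/1372 - 1184*(-1/3955) = -299/686 + 1184/3955 = -52903/387590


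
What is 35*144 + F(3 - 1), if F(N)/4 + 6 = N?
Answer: 5024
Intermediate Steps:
F(N) = -24 + 4*N
35*144 + F(3 - 1) = 35*144 + (-24 + 4*(3 - 1)) = 5040 + (-24 + 4*2) = 5040 + (-24 + 8) = 5040 - 16 = 5024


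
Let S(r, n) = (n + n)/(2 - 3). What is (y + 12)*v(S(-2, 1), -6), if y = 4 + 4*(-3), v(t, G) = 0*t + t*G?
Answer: 48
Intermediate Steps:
S(r, n) = -2*n (S(r, n) = (2*n)/(-1) = (2*n)*(-1) = -2*n)
v(t, G) = G*t (v(t, G) = 0 + G*t = G*t)
y = -8 (y = 4 - 12 = -8)
(y + 12)*v(S(-2, 1), -6) = (-8 + 12)*(-(-12)) = 4*(-6*(-2)) = 4*12 = 48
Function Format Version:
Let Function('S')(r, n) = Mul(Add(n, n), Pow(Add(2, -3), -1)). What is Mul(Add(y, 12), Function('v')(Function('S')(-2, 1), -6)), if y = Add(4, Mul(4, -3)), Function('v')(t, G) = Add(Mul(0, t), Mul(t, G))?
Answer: 48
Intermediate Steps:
Function('S')(r, n) = Mul(-2, n) (Function('S')(r, n) = Mul(Mul(2, n), Pow(-1, -1)) = Mul(Mul(2, n), -1) = Mul(-2, n))
Function('v')(t, G) = Mul(G, t) (Function('v')(t, G) = Add(0, Mul(G, t)) = Mul(G, t))
y = -8 (y = Add(4, -12) = -8)
Mul(Add(y, 12), Function('v')(Function('S')(-2, 1), -6)) = Mul(Add(-8, 12), Mul(-6, Mul(-2, 1))) = Mul(4, Mul(-6, -2)) = Mul(4, 12) = 48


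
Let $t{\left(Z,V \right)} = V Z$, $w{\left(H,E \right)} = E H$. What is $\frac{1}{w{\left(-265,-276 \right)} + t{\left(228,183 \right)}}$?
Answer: $\frac{1}{114864} \approx 8.7059 \cdot 10^{-6}$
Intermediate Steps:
$\frac{1}{w{\left(-265,-276 \right)} + t{\left(228,183 \right)}} = \frac{1}{\left(-276\right) \left(-265\right) + 183 \cdot 228} = \frac{1}{73140 + 41724} = \frac{1}{114864}$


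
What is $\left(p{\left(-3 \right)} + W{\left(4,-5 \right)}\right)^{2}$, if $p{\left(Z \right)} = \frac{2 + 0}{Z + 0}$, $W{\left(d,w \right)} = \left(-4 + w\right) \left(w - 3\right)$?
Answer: $\frac{45796}{9} \approx 5088.4$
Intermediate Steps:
$W{\left(d,w \right)} = \left(-4 + w\right) \left(-3 + w\right)$
$p{\left(Z \right)} = \frac{2}{Z}$
$\left(p{\left(-3 \right)} + W{\left(4,-5 \right)}\right)^{2} = \left(\frac{2}{-3} + \left(12 + \left(-5\right)^{2} - -35\right)\right)^{2} = \left(2 \left(- \frac{1}{3}\right) + \left(12 + 25 + 35\right)\right)^{2} = \left(- \frac{2}{3} + 72\right)^{2} = \left(\frac{214}{3}\right)^{2} = \frac{45796}{9}$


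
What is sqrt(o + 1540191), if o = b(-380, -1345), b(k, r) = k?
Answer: sqrt(1539811) ≈ 1240.9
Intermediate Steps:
o = -380
sqrt(o + 1540191) = sqrt(-380 + 1540191) = sqrt(1539811)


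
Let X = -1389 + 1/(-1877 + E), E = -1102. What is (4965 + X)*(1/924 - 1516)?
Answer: -14922405423049/2752596 ≈ -5.4212e+6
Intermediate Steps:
X = -4137832/2979 (X = -1389 + 1/(-1877 - 1102) = -1389 + 1/(-2979) = -1389 - 1/2979 = -4137832/2979 ≈ -1389.0)
(4965 + X)*(1/924 - 1516) = (4965 - 4137832/2979)*(1/924 - 1516) = 10652903*(1/924 - 1516)/2979 = (10652903/2979)*(-1400783/924) = -14922405423049/2752596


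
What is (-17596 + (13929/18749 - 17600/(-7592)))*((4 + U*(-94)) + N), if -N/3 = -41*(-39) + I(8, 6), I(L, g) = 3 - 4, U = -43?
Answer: 234144689661300/17792801 ≈ 1.3160e+7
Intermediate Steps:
I(L, g) = -1
N = -4794 (N = -3*(-41*(-39) - 1) = -3*(1599 - 1) = -3*1598 = -4794)
(-17596 + (13929/18749 - 17600/(-7592)))*((4 + U*(-94)) + N) = (-17596 + (13929/18749 - 17600/(-7592)))*((4 - 43*(-94)) - 4794) = (-17596 + (13929*(1/18749) - 17600*(-1/7592)))*((4 + 4042) - 4794) = (-17596 + (13929/18749 + 2200/949))*(4046 - 4794) = (-17596 + 54466421/17792801)*(-748) = -313027659975/17792801*(-748) = 234144689661300/17792801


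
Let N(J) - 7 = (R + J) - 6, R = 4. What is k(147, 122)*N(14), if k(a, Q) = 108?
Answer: 2052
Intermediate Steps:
N(J) = 5 + J (N(J) = 7 + ((4 + J) - 6) = 7 + (-2 + J) = 5 + J)
k(147, 122)*N(14) = 108*(5 + 14) = 108*19 = 2052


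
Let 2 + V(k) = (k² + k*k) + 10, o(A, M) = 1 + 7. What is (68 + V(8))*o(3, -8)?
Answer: 1632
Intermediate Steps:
o(A, M) = 8
V(k) = 8 + 2*k² (V(k) = -2 + ((k² + k*k) + 10) = -2 + ((k² + k²) + 10) = -2 + (2*k² + 10) = -2 + (10 + 2*k²) = 8 + 2*k²)
(68 + V(8))*o(3, -8) = (68 + (8 + 2*8²))*8 = (68 + (8 + 2*64))*8 = (68 + (8 + 128))*8 = (68 + 136)*8 = 204*8 = 1632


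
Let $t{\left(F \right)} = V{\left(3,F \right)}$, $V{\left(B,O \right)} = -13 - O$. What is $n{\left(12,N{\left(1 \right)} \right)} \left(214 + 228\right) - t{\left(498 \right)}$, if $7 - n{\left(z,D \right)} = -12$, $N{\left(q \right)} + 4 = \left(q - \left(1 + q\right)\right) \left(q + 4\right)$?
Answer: $8909$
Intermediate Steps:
$N{\left(q \right)} = -8 - q$ ($N{\left(q \right)} = -4 + \left(q - \left(1 + q\right)\right) \left(q + 4\right) = -4 - \left(4 + q\right) = -8 - q$)
$n{\left(z,D \right)} = 19$ ($n{\left(z,D \right)} = 7 - -12 = 7 + 12 = 19$)
$t{\left(F \right)} = -13 - F$
$n{\left(12,N{\left(1 \right)} \right)} \left(214 + 228\right) - t{\left(498 \right)} = 19 \left(214 + 228\right) - \left(-13 - 498\right) = 19 \cdot 442 - \left(-13 - 498\right) = 8398 - -511 = 8398 + 511 = 8909$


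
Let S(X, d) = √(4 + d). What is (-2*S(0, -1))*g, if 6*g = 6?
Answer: -2*√3 ≈ -3.4641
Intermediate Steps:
g = 1 (g = (⅙)*6 = 1)
(-2*S(0, -1))*g = -2*√(4 - 1)*1 = -2*√3*1 = -2*√3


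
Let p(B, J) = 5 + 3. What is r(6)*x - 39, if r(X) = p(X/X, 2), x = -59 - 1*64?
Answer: -1023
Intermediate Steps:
x = -123 (x = -59 - 64 = -123)
p(B, J) = 8
r(X) = 8
r(6)*x - 39 = 8*(-123) - 39 = -984 - 39 = -1023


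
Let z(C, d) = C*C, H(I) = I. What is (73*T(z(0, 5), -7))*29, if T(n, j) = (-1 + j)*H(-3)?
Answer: 50808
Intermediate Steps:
z(C, d) = C**2
T(n, j) = 3 - 3*j (T(n, j) = (-1 + j)*(-3) = 3 - 3*j)
(73*T(z(0, 5), -7))*29 = (73*(3 - 3*(-7)))*29 = (73*(3 + 21))*29 = (73*24)*29 = 1752*29 = 50808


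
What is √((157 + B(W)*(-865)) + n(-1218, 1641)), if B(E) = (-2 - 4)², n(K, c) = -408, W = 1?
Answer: I*√31391 ≈ 177.18*I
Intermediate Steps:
B(E) = 36 (B(E) = (-6)² = 36)
√((157 + B(W)*(-865)) + n(-1218, 1641)) = √((157 + 36*(-865)) - 408) = √((157 - 31140) - 408) = √(-30983 - 408) = √(-31391) = I*√31391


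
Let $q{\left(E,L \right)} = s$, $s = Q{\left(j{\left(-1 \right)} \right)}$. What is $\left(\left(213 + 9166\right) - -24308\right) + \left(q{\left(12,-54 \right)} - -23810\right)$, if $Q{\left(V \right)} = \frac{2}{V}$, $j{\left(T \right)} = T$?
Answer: $57495$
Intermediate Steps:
$s = -2$ ($s = \frac{2}{-1} = 2 \left(-1\right) = -2$)
$q{\left(E,L \right)} = -2$
$\left(\left(213 + 9166\right) - -24308\right) + \left(q{\left(12,-54 \right)} - -23810\right) = \left(\left(213 + 9166\right) - -24308\right) - -23808 = \left(9379 + 24308\right) + \left(-2 + 23810\right) = 33687 + 23808 = 57495$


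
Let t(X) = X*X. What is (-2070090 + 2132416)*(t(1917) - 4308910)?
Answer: -39515992846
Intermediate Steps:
t(X) = X²
(-2070090 + 2132416)*(t(1917) - 4308910) = (-2070090 + 2132416)*(1917² - 4308910) = 62326*(3674889 - 4308910) = 62326*(-634021) = -39515992846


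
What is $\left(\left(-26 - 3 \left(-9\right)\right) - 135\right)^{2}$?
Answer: $17956$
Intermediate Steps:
$\left(\left(-26 - 3 \left(-9\right)\right) - 135\right)^{2} = \left(\left(-26 - -27\right) - 135\right)^{2} = \left(\left(-26 + 27\right) - 135\right)^{2} = \left(1 - 135\right)^{2} = \left(-134\right)^{2} = 17956$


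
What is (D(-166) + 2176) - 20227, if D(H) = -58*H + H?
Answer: -8589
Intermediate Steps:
D(H) = -57*H
(D(-166) + 2176) - 20227 = (-57*(-166) + 2176) - 20227 = (9462 + 2176) - 20227 = 11638 - 20227 = -8589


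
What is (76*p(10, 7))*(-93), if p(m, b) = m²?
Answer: -706800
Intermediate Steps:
(76*p(10, 7))*(-93) = (76*10²)*(-93) = (76*100)*(-93) = 7600*(-93) = -706800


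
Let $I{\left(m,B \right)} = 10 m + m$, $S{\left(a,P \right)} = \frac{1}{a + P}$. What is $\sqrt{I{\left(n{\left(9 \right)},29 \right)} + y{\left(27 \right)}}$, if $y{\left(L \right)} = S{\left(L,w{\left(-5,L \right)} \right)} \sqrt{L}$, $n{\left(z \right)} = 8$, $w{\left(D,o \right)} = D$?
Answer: $\frac{\sqrt{42592 + 66 \sqrt{3}}}{22} \approx 9.3934$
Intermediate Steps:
$S{\left(a,P \right)} = \frac{1}{P + a}$
$I{\left(m,B \right)} = 11 m$
$y{\left(L \right)} = \frac{\sqrt{L}}{-5 + L}$
$\sqrt{I{\left(n{\left(9 \right)},29 \right)} + y{\left(27 \right)}} = \sqrt{11 \cdot 8 + \frac{\sqrt{27}}{-5 + 27}} = \sqrt{88 + \frac{3 \sqrt{3}}{22}}$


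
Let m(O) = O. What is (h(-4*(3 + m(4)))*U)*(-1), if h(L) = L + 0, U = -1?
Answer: -28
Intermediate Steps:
h(L) = L
(h(-4*(3 + m(4)))*U)*(-1) = (-4*(3 + 4)*(-1))*(-1) = (-4*7*(-1))*(-1) = -28*(-1)*(-1) = 28*(-1) = -28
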